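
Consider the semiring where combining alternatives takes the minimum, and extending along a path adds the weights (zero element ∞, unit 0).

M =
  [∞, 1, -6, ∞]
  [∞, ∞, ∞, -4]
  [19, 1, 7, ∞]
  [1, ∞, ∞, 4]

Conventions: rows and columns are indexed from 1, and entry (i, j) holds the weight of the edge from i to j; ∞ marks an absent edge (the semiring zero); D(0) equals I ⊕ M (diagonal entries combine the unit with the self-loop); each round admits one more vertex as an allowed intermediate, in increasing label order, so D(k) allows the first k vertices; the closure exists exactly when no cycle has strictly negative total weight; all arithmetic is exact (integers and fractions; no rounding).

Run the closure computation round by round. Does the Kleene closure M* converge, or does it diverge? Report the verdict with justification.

D(0):
  [0, 1, -6, ∞]
  [∞, 0, ∞, -4]
  [19, 1, 0, ∞]
  [1, ∞, ∞, 0]
D(1):
  [0, 1, -6, ∞]
  [∞, 0, ∞, -4]
  [19, 1, 0, ∞]
  [1, 2, -5, 0]
Detection: at round 2, diagonal entry (4, 4) turns strictly negative.
Key observation: the cycle 4->1->2->4 has total weight 1 + 1 + (-4), which is strictly negative.
Answer: DIVERGES — negative cycle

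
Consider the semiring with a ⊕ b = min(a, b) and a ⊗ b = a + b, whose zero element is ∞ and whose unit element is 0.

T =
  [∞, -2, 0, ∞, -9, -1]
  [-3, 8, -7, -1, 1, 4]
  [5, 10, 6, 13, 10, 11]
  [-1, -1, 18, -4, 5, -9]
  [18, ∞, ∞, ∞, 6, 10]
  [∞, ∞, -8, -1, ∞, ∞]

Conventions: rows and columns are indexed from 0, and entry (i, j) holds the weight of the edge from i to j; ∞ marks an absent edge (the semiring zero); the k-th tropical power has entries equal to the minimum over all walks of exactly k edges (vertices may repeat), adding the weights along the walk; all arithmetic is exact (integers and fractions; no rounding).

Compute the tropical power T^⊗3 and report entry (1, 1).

T^⊗2:
  [-5, 6, -9, -3, -3, 1]
  [-2, -5, -4, -5, -12, -10]
  [7, 3, 3, 9, -4, 4]
  [-5, -5, -17, -10, -10, -13]
  [24, 16, 2, 9, 9, 16]
  [-3, -2, -2, -5, 2, -10]
T^⊗3:
  [-4, -7, -7, -7, -14, -12]
  [-8, -6, -18, -11, -11, -14]
  [0, 5, -4, 2, -2, 0]
  [-12, -11, -21, -14, -14, -19]
  [7, 8, 8, 5, 12, 0]
  [-6, -6, -18, -11, -12, -14]
Key observation: the optimum is the walk 1->3->3->1, with weight (-1) + (-4) + (-1) = -6.
Optimal value attained by: walk 1->3->3->1.
Answer: (T^⊗3)[1][1] = -6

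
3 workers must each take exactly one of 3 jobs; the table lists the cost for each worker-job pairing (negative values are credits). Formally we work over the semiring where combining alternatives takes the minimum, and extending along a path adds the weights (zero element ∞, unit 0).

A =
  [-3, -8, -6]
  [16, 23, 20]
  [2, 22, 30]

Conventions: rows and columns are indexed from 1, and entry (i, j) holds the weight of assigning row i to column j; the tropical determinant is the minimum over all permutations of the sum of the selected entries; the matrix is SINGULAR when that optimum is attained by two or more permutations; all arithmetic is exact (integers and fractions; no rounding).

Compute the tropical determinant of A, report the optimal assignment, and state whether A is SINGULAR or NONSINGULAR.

σ = (1, 2, 3): (-3) + 23 + 30 = 50
σ = (1, 3, 2): (-3) + 20 + 22 = 39
σ = (2, 1, 3): (-8) + 16 + 30 = 38
σ = (2, 3, 1): (-8) + 20 + 2 = 14
σ = (3, 1, 2): (-6) + 16 + 22 = 32
σ = (3, 2, 1): (-6) + 23 + 2 = 19
Optimal value attained by: σ = (2, 3, 1).
Answer: det⊕(A) = 14; verdict: NONSINGULAR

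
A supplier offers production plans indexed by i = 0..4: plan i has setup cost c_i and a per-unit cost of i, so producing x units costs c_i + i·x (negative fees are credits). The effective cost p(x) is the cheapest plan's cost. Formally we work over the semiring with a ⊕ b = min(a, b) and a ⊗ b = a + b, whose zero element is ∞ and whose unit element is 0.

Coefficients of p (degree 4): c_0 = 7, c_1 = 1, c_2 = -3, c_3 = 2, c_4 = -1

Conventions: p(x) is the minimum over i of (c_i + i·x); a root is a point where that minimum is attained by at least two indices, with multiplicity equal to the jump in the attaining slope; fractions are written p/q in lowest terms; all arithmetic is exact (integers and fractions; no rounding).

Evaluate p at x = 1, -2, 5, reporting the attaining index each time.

p(1) = min(7+0·1=7, 1+1·1=2, -3+2·1=-1, 2+3·1=5, -1+4·1=3) = -1 (attained by i=2)
p(-2) = min(7+0·(-2)=7, 1+1·(-2)=-1, -3+2·(-2)=-7, 2+3·(-2)=-4, -1+4·(-2)=-9) = -9 (attained by i=4)
p(5) = min(7+0·5=7, 1+1·5=6, -3+2·5=7, 2+3·5=17, -1+4·5=19) = 6 (attained by i=1)
Answer: p(1) = -1; p(-2) = -9; p(5) = 6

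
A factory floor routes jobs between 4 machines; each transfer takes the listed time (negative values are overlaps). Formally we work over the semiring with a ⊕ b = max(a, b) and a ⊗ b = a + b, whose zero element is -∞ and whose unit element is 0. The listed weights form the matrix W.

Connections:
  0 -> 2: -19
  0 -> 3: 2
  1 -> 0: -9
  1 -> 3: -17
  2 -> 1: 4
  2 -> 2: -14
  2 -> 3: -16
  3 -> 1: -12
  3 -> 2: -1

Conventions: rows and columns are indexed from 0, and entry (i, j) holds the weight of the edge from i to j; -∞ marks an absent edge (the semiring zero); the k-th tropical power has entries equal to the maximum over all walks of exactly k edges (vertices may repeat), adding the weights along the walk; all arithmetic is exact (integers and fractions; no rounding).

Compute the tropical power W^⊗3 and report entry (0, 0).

W^⊗2:
  [-∞, -10, 1, -35]
  [-∞, -29, -18, -7]
  [-5, -10, -17, -13]
  [-21, 3, -15, -17]
W^⊗3:
  [-19, 5, -13, -15]
  [-38, -14, -8, -34]
  [-19, -13, -14, -3]
  [-6, -11, -18, -14]
Key observation: the optimum is the walk 0->3->1->0, with weight 2 + (-12) + (-9) = -19.
Optimal value attained by: walk 0->3->1->0.
Answer: (W^⊗3)[0][0] = -19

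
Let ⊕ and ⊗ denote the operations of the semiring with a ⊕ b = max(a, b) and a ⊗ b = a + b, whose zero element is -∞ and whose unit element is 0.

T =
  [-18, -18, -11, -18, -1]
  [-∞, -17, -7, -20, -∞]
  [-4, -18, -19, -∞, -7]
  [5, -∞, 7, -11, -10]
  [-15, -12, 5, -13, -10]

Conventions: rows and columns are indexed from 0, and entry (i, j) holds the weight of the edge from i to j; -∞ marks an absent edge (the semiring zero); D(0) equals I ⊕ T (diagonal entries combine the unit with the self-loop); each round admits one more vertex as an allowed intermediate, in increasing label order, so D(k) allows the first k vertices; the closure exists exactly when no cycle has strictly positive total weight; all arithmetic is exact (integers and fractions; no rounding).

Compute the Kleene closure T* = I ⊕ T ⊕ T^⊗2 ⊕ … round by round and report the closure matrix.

D(0):
  [0, -18, -11, -18, -1]
  [-∞, 0, -7, -20, -∞]
  [-4, -18, 0, -∞, -7]
  [5, -∞, 7, 0, -10]
  [-15, -12, 5, -13, 0]
D(1):
  [0, -18, -11, -18, -1]
  [-∞, 0, -7, -20, -∞]
  [-4, -18, 0, -22, -5]
  [5, -13, 7, 0, 4]
  [-15, -12, 5, -13, 0]
D(2):
  [0, -18, -11, -18, -1]
  [-∞, 0, -7, -20, -∞]
  [-4, -18, 0, -22, -5]
  [5, -13, 7, 0, 4]
  [-15, -12, 5, -13, 0]
D(3):
  [0, -18, -11, -18, -1]
  [-11, 0, -7, -20, -12]
  [-4, -18, 0, -22, -5]
  [5, -11, 7, 0, 4]
  [1, -12, 5, -13, 0]
D(4):
  [0, -18, -11, -18, -1]
  [-11, 0, -7, -20, -12]
  [-4, -18, 0, -22, -5]
  [5, -11, 7, 0, 4]
  [1, -12, 5, -13, 0]
D(5):
  [0, -13, 4, -14, -1]
  [-11, 0, -7, -20, -12]
  [-4, -17, 0, -18, -5]
  [5, -8, 9, 0, 4]
  [1, -12, 5, -13, 0]
Answer: T* = [[0, -13, 4, -14, -1], [-11, 0, -7, -20, -12], [-4, -17, 0, -18, -5], [5, -8, 9, 0, 4], [1, -12, 5, -13, 0]]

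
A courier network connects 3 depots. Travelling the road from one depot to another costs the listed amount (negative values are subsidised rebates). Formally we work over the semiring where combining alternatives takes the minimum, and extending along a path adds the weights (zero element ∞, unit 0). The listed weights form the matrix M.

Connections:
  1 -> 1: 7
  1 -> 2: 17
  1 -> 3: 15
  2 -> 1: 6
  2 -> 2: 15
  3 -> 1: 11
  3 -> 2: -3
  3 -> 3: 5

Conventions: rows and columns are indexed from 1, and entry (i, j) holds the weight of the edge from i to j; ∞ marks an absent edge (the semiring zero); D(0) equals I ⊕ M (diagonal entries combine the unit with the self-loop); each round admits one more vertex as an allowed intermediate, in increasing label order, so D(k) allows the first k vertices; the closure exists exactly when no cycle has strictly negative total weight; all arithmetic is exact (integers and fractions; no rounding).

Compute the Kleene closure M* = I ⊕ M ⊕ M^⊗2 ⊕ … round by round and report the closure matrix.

D(0):
  [0, 17, 15]
  [6, 0, ∞]
  [11, -3, 0]
D(1):
  [0, 17, 15]
  [6, 0, 21]
  [11, -3, 0]
D(2):
  [0, 17, 15]
  [6, 0, 21]
  [3, -3, 0]
D(3):
  [0, 12, 15]
  [6, 0, 21]
  [3, -3, 0]
Answer: M* = [[0, 12, 15], [6, 0, 21], [3, -3, 0]]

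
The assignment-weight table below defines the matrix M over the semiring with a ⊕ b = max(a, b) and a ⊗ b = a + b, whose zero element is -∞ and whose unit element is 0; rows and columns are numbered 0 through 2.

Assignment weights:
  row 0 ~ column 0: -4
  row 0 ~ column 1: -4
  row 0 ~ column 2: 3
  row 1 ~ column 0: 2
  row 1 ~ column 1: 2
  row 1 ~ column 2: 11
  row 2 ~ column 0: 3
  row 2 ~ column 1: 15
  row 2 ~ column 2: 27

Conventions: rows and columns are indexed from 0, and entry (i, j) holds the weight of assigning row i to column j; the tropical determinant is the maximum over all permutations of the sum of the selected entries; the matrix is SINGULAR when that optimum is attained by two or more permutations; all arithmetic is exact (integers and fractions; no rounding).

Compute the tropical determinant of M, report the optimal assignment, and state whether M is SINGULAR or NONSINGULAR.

σ = (0, 1, 2): (-4) + 2 + 27 = 25
σ = (0, 2, 1): (-4) + 11 + 15 = 22
σ = (1, 0, 2): (-4) + 2 + 27 = 25
σ = (1, 2, 0): (-4) + 11 + 3 = 10
σ = (2, 0, 1): 3 + 2 + 15 = 20
σ = (2, 1, 0): 3 + 2 + 3 = 8
Optimal value attained by: σ = (0, 1, 2).
Answer: det⊕(M) = 25; verdict: SINGULAR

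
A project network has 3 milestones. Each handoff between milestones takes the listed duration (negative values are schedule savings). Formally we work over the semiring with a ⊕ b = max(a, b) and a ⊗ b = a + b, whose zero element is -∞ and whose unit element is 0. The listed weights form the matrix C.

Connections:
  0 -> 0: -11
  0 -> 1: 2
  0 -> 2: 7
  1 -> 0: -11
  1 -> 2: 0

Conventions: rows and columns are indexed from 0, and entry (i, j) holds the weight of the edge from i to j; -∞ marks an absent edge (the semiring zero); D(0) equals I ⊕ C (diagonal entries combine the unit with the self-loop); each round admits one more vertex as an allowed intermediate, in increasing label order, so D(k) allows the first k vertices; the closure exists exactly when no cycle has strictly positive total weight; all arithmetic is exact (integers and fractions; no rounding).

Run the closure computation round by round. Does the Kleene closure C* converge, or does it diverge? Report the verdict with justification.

D(0):
  [0, 2, 7]
  [-11, 0, 0]
  [-∞, -∞, 0]
D(1):
  [0, 2, 7]
  [-11, 0, 0]
  [-∞, -∞, 0]
D(2):
  [0, 2, 7]
  [-11, 0, 0]
  [-∞, -∞, 0]
D(3):
  [0, 2, 7]
  [-11, 0, 0]
  [-∞, -∞, 0]
Key observation: every diagonal entry stays at the unit through all rounds, so no improving cycle exists.
Answer: CONVERGES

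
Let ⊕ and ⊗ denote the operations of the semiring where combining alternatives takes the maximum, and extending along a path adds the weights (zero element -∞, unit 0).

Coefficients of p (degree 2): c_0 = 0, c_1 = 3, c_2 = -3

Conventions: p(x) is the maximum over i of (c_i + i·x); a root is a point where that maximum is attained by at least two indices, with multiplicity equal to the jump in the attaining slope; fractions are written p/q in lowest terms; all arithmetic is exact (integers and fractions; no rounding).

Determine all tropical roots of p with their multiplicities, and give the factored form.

hull edge (i=0, c=0) to (i=1, c=3): slope 3, span 1
hull edge (i=1, c=3) to (i=2, c=-3): slope -6, span 1
Factored form: p(x) = -3 ⊗ (x ⊕ (-3)) ⊗ (x ⊕ 6)
Answer: roots = -3 (mult 1), 6 (mult 1)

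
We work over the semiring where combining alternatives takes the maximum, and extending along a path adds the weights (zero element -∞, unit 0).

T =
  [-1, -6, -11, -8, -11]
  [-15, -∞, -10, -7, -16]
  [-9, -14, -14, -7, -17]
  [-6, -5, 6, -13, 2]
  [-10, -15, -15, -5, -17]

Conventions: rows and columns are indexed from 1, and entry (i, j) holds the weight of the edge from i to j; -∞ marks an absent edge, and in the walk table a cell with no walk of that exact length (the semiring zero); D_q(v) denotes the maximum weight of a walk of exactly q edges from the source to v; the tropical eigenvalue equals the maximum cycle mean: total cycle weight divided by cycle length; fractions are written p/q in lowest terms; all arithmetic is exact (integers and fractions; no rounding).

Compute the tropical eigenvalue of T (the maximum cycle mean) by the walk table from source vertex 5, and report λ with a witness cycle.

q=0: [-∞, -∞, -∞, -∞, 0]
q=1: [-10, -15, -15, -5, -17]
q=2: [-11, -10, 1, -18, -3]
q=3: [-8, -13, -12, -6, -16]
q=4: [-9, -11, 0, -16, -4]
q=5: [-9, -14, -10, -7, -14]
Optimal cycle mean attained by: cycle 3->4->3, total (-7) + 6, length 2.
Answer: λ = -1/2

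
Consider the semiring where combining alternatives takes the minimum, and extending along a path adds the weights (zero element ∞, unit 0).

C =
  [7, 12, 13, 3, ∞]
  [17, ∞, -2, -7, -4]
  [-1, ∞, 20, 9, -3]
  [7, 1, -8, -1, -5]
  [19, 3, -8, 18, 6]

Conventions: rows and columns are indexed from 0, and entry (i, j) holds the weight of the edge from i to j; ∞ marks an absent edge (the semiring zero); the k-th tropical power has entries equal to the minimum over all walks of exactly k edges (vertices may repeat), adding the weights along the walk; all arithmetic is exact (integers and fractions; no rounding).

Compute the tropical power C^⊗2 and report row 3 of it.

C^⊗2:
  [10, 4, -5, 2, -2]
  [-3, -6, -15, -8, -12]
  [6, 0, -11, 2, 3]
  [-9, -2, -13, -6, -11]
  [-9, 9, -2, -4, -11]
Answer: row 3 of C^⊗2 = [-9, -2, -13, -6, -11]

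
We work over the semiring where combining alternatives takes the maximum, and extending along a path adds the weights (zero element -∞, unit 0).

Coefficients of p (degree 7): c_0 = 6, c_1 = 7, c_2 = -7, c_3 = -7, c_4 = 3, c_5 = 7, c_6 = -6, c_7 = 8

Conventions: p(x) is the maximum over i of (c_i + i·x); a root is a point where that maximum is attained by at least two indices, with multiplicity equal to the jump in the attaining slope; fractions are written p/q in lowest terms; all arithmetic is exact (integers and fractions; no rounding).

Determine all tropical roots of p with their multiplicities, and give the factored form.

hull edge (i=0, c=6) to (i=1, c=7): slope 1, span 1
hull edge (i=1, c=7) to (i=7, c=8): slope 1/6, span 6
Factored form: p(x) = 8 ⊗ (x ⊕ (-1)) ⊗ (x ⊕ (-1/6)) ⊗ (x ⊕ (-1/6)) ⊗ (x ⊕ (-1/6)) ⊗ (x ⊕ (-1/6)) ⊗ (x ⊕ (-1/6)) ⊗ (x ⊕ (-1/6))
Answer: roots = -1 (mult 1), -1/6 (mult 6)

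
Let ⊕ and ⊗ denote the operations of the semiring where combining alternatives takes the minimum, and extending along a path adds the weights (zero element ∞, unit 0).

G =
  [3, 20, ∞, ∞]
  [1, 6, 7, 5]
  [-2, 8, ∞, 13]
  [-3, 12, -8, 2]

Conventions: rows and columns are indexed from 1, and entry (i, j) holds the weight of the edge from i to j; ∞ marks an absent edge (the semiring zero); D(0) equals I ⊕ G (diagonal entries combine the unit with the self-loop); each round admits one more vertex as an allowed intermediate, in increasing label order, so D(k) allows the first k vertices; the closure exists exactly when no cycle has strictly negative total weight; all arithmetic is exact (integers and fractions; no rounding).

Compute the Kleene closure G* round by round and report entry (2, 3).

D(0):
  [0, 20, ∞, ∞]
  [1, 0, 7, 5]
  [-2, 8, 0, 13]
  [-3, 12, -8, 0]
D(1):
  [0, 20, ∞, ∞]
  [1, 0, 7, 5]
  [-2, 8, 0, 13]
  [-3, 12, -8, 0]
D(2):
  [0, 20, 27, 25]
  [1, 0, 7, 5]
  [-2, 8, 0, 13]
  [-3, 12, -8, 0]
D(3):
  [0, 20, 27, 25]
  [1, 0, 7, 5]
  [-2, 8, 0, 13]
  [-10, 0, -8, 0]
D(4):
  [0, 20, 17, 25]
  [-5, 0, -3, 5]
  [-2, 8, 0, 13]
  [-10, 0, -8, 0]
Answer: G*[2][3] = -3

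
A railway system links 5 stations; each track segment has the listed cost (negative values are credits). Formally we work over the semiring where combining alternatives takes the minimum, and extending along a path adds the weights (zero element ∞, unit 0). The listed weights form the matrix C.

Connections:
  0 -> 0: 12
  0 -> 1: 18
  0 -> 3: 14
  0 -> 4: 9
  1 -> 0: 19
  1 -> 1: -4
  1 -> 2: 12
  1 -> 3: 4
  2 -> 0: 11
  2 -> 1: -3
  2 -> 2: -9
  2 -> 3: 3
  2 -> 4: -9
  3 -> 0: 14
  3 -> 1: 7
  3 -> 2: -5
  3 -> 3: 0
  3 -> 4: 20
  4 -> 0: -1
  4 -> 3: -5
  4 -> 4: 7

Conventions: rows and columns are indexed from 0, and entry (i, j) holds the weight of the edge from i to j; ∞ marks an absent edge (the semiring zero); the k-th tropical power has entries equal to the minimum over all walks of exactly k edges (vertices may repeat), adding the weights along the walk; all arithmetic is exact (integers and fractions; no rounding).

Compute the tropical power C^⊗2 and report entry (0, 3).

C^⊗2:
  [8, 14, 9, 4, 16]
  [15, -8, -1, 0, 3]
  [-10, -12, -18, -14, -18]
  [6, -8, -14, -2, -14]
  [6, 2, -10, -5, 8]
Key observation: the optimum is the walk 0->4->3, with weight 9 + (-5) = 4.
Optimal value attained by: walk 0->4->3.
Answer: (C^⊗2)[0][3] = 4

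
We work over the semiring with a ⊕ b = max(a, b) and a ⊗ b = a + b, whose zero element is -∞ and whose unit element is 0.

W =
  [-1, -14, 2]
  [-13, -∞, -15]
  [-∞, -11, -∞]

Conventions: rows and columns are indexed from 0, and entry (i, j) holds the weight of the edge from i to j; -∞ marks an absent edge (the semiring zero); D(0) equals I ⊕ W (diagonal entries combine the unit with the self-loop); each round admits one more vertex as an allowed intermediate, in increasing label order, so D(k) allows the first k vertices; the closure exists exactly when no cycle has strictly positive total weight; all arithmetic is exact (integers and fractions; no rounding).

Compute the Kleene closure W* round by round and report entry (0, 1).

D(0):
  [0, -14, 2]
  [-13, 0, -15]
  [-∞, -11, 0]
D(1):
  [0, -14, 2]
  [-13, 0, -11]
  [-∞, -11, 0]
D(2):
  [0, -14, 2]
  [-13, 0, -11]
  [-24, -11, 0]
D(3):
  [0, -9, 2]
  [-13, 0, -11]
  [-24, -11, 0]
Answer: W*[0][1] = -9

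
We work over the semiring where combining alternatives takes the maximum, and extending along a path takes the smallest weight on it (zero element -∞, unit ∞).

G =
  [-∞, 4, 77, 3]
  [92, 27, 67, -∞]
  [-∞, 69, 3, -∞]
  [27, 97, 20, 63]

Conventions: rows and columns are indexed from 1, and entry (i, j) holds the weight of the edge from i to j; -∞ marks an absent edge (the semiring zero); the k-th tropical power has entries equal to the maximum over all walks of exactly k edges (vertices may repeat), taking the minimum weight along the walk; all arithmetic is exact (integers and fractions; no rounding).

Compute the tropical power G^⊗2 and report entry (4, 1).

G^⊗2:
  [4, 69, 4, 3]
  [27, 67, 77, 3]
  [69, 27, 67, -∞]
  [92, 63, 67, 63]
Key observation: the optimum is the walk 4->2->1, with weight 97 min 92 = 92.
Optimal value attained by: walk 4->2->1.
Answer: (G^⊗2)[4][1] = 92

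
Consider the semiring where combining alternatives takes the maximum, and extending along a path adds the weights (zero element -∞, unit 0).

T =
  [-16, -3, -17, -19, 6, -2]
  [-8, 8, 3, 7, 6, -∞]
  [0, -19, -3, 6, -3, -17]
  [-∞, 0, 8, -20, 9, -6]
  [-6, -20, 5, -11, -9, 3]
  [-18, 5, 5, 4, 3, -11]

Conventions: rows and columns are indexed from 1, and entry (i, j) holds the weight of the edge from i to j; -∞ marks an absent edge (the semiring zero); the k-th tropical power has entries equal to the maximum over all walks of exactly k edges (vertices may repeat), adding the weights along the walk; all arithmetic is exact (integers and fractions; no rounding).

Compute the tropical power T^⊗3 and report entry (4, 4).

T^⊗2:
  [0, 5, 11, 4, 3, 9]
  [3, 16, 15, 15, 16, 9]
  [-3, 6, 14, 3, 15, 0]
  [8, 8, 14, 14, 6, 12]
  [5, 8, 8, 11, 6, -6]
  [5, 13, 12, 12, 13, 6]
T^⊗3:
  [11, 14, 14, 17, 13, 6]
  [15, 24, 23, 23, 24, 19]
  [14, 14, 20, 20, 12, 18]
  [14, 17, 22, 20, 23, 9]
  [8, 16, 19, 15, 20, 9]
  [12, 21, 20, 20, 21, 16]
Key observation: the optimum is the walk 4->5->3->4, with weight 9 + 5 + 6 = 20.
Optimal value attained by: walk 4->5->3->4.
Answer: (T^⊗3)[4][4] = 20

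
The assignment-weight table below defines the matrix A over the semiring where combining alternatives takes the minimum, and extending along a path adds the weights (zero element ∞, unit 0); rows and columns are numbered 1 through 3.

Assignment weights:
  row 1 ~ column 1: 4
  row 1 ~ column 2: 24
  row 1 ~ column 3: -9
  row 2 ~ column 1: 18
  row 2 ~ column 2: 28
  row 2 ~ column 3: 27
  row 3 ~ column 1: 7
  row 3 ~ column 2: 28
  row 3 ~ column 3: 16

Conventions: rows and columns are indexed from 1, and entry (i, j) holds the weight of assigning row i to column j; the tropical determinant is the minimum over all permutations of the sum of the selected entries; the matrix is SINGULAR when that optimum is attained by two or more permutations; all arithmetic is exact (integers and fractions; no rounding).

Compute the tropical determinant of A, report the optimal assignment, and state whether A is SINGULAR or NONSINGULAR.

σ = (1, 2, 3): 4 + 28 + 16 = 48
σ = (1, 3, 2): 4 + 27 + 28 = 59
σ = (2, 1, 3): 24 + 18 + 16 = 58
σ = (2, 3, 1): 24 + 27 + 7 = 58
σ = (3, 1, 2): (-9) + 18 + 28 = 37
σ = (3, 2, 1): (-9) + 28 + 7 = 26
Optimal value attained by: σ = (3, 2, 1).
Answer: det⊕(A) = 26; verdict: NONSINGULAR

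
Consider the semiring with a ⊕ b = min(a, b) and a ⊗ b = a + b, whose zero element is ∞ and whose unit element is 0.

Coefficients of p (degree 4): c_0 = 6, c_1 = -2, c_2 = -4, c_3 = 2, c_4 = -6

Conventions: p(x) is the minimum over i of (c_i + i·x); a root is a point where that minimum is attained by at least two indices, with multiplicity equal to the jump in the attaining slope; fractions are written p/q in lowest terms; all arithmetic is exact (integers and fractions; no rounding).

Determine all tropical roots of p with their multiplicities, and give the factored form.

hull edge (i=0, c=6) to (i=1, c=-2): slope -8, span 1
hull edge (i=1, c=-2) to (i=2, c=-4): slope -2, span 1
hull edge (i=2, c=-4) to (i=4, c=-6): slope -1, span 2
Factored form: p(x) = -6 ⊗ (x ⊕ 1) ⊗ (x ⊕ 1) ⊗ (x ⊕ 2) ⊗ (x ⊕ 8)
Answer: roots = 1 (mult 2), 2 (mult 1), 8 (mult 1)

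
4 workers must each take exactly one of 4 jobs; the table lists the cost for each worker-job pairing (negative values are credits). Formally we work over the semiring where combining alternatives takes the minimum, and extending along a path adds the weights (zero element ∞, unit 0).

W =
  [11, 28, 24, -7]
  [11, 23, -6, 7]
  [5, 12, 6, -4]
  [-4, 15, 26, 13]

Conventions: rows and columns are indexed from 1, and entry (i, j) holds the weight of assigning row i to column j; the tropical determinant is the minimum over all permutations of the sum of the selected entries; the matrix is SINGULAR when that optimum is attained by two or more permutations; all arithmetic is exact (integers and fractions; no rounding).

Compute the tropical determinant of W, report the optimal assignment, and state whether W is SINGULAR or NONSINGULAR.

σ = (1, 2, 3, 4): 11 + 23 + 6 + 13 = 53
σ = (1, 2, 4, 3): 11 + 23 + (-4) + 26 = 56
σ = (1, 3, 2, 4): 11 + (-6) + 12 + 13 = 30
σ = (1, 3, 4, 2): 11 + (-6) + (-4) + 15 = 16
σ = (1, 4, 2, 3): 11 + 7 + 12 + 26 = 56
σ = (1, 4, 3, 2): 11 + 7 + 6 + 15 = 39
σ = (2, 1, 3, 4): 28 + 11 + 6 + 13 = 58
σ = (2, 1, 4, 3): 28 + 11 + (-4) + 26 = 61
σ = (2, 3, 1, 4): 28 + (-6) + 5 + 13 = 40
σ = (2, 3, 4, 1): 28 + (-6) + (-4) + (-4) = 14
σ = (2, 4, 1, 3): 28 + 7 + 5 + 26 = 66
σ = (2, 4, 3, 1): 28 + 7 + 6 + (-4) = 37
σ = (3, 1, 2, 4): 24 + 11 + 12 + 13 = 60
σ = (3, 1, 4, 2): 24 + 11 + (-4) + 15 = 46
σ = (3, 2, 1, 4): 24 + 23 + 5 + 13 = 65
σ = (3, 2, 4, 1): 24 + 23 + (-4) + (-4) = 39
σ = (3, 4, 1, 2): 24 + 7 + 5 + 15 = 51
σ = (3, 4, 2, 1): 24 + 7 + 12 + (-4) = 39
σ = (4, 1, 2, 3): (-7) + 11 + 12 + 26 = 42
σ = (4, 1, 3, 2): (-7) + 11 + 6 + 15 = 25
σ = (4, 2, 1, 3): (-7) + 23 + 5 + 26 = 47
σ = (4, 2, 3, 1): (-7) + 23 + 6 + (-4) = 18
σ = (4, 3, 1, 2): (-7) + (-6) + 5 + 15 = 7
σ = (4, 3, 2, 1): (-7) + (-6) + 12 + (-4) = -5
Optimal value attained by: σ = (4, 3, 2, 1).
Answer: det⊕(W) = -5; verdict: NONSINGULAR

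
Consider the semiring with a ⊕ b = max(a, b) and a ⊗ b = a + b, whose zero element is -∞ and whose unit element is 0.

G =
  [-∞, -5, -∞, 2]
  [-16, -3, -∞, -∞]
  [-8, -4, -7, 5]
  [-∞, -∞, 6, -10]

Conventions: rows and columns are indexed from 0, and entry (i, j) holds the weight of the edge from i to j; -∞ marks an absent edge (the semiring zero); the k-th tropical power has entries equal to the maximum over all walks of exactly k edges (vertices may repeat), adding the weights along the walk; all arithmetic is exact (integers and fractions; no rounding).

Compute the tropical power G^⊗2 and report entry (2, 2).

G^⊗2:
  [-21, -8, 8, -8]
  [-19, -6, -∞, -14]
  [-15, -7, 11, -2]
  [-2, 2, -1, 11]
Key observation: the optimum is the walk 2->3->2, with weight 5 + 6 = 11.
Optimal value attained by: walk 2->3->2.
Answer: (G^⊗2)[2][2] = 11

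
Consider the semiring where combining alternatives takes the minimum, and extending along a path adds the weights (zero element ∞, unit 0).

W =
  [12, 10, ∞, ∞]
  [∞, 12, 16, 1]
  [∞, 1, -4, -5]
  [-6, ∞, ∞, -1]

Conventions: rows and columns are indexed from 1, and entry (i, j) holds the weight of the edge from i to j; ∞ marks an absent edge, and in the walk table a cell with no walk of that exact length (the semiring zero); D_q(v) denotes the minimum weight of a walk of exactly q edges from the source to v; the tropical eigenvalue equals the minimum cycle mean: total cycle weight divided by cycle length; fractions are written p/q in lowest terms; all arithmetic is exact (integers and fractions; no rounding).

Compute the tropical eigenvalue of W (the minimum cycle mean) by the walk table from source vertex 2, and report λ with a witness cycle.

q=0: [∞, 0, ∞, ∞]
q=1: [∞, 12, 16, 1]
q=2: [-5, 17, 12, 0]
q=3: [-6, 5, 8, -1]
q=4: [-7, 4, 4, -2]
Optimal cycle mean attained by: cycle 3->3, total (-4), length 1.
Answer: λ = -4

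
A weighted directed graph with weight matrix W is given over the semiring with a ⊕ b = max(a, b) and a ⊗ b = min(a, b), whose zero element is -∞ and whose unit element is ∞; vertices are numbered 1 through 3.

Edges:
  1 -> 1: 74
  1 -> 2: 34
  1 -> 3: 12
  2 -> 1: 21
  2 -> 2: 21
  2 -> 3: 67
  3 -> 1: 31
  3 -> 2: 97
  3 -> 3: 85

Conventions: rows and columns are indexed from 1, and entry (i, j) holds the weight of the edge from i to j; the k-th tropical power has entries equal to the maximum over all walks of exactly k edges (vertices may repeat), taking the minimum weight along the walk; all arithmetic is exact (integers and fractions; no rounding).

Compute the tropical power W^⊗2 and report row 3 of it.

W^⊗2:
  [74, 34, 34]
  [31, 67, 67]
  [31, 85, 85]
Answer: row 3 of W^⊗2 = [31, 85, 85]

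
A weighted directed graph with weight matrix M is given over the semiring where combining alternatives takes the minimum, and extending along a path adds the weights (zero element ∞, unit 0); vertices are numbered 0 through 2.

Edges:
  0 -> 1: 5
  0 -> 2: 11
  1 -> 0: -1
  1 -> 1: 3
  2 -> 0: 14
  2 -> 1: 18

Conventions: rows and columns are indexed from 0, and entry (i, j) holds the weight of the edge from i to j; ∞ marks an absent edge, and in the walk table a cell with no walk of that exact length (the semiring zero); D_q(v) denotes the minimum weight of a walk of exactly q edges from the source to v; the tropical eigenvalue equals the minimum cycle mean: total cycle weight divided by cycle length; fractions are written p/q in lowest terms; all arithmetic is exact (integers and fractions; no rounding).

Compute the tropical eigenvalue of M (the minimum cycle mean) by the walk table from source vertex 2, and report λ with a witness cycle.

q=0: [∞, ∞, 0]
q=1: [14, 18, ∞]
q=2: [17, 19, 25]
q=3: [18, 22, 28]
Optimal cycle mean attained by: cycle 0->1->0, total 5 + (-1), length 2.
Answer: λ = 2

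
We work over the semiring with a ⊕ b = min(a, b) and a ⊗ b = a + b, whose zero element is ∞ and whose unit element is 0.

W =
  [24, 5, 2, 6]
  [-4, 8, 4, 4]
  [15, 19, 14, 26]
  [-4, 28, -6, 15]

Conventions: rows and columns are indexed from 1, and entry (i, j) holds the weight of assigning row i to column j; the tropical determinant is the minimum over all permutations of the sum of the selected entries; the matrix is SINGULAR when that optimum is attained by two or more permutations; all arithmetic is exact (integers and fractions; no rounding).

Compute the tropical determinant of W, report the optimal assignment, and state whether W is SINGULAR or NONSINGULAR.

σ = (1, 2, 3, 4): 24 + 8 + 14 + 15 = 61
σ = (1, 2, 4, 3): 24 + 8 + 26 + (-6) = 52
σ = (1, 3, 2, 4): 24 + 4 + 19 + 15 = 62
σ = (1, 3, 4, 2): 24 + 4 + 26 + 28 = 82
σ = (1, 4, 2, 3): 24 + 4 + 19 + (-6) = 41
σ = (1, 4, 3, 2): 24 + 4 + 14 + 28 = 70
σ = (2, 1, 3, 4): 5 + (-4) + 14 + 15 = 30
σ = (2, 1, 4, 3): 5 + (-4) + 26 + (-6) = 21
σ = (2, 3, 1, 4): 5 + 4 + 15 + 15 = 39
σ = (2, 3, 4, 1): 5 + 4 + 26 + (-4) = 31
σ = (2, 4, 1, 3): 5 + 4 + 15 + (-6) = 18
σ = (2, 4, 3, 1): 5 + 4 + 14 + (-4) = 19
σ = (3, 1, 2, 4): 2 + (-4) + 19 + 15 = 32
σ = (3, 1, 4, 2): 2 + (-4) + 26 + 28 = 52
σ = (3, 2, 1, 4): 2 + 8 + 15 + 15 = 40
σ = (3, 2, 4, 1): 2 + 8 + 26 + (-4) = 32
σ = (3, 4, 1, 2): 2 + 4 + 15 + 28 = 49
σ = (3, 4, 2, 1): 2 + 4 + 19 + (-4) = 21
σ = (4, 1, 2, 3): 6 + (-4) + 19 + (-6) = 15
σ = (4, 1, 3, 2): 6 + (-4) + 14 + 28 = 44
σ = (4, 2, 1, 3): 6 + 8 + 15 + (-6) = 23
σ = (4, 2, 3, 1): 6 + 8 + 14 + (-4) = 24
σ = (4, 3, 1, 2): 6 + 4 + 15 + 28 = 53
σ = (4, 3, 2, 1): 6 + 4 + 19 + (-4) = 25
Optimal value attained by: σ = (4, 1, 2, 3).
Answer: det⊕(W) = 15; verdict: NONSINGULAR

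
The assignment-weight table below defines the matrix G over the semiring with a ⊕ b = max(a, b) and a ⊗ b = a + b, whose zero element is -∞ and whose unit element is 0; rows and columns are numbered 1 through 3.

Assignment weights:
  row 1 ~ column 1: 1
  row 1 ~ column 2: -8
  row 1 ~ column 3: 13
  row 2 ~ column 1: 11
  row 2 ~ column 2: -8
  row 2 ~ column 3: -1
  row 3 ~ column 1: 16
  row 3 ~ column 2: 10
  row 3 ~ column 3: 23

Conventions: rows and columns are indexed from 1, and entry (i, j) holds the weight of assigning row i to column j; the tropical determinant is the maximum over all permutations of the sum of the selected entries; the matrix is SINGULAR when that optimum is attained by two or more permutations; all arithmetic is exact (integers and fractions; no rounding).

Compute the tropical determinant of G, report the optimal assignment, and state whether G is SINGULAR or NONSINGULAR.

σ = (1, 2, 3): 1 + (-8) + 23 = 16
σ = (1, 3, 2): 1 + (-1) + 10 = 10
σ = (2, 1, 3): (-8) + 11 + 23 = 26
σ = (2, 3, 1): (-8) + (-1) + 16 = 7
σ = (3, 1, 2): 13 + 11 + 10 = 34
σ = (3, 2, 1): 13 + (-8) + 16 = 21
Optimal value attained by: σ = (3, 1, 2).
Answer: det⊕(G) = 34; verdict: NONSINGULAR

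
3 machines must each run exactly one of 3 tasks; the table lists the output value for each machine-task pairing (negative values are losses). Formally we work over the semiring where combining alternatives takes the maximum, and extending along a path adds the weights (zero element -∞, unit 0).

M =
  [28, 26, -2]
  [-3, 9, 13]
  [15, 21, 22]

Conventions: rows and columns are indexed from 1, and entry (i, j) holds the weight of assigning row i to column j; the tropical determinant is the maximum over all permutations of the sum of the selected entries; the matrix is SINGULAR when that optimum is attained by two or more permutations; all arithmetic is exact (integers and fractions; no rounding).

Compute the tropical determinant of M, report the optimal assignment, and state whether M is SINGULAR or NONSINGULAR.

σ = (1, 2, 3): 28 + 9 + 22 = 59
σ = (1, 3, 2): 28 + 13 + 21 = 62
σ = (2, 1, 3): 26 + (-3) + 22 = 45
σ = (2, 3, 1): 26 + 13 + 15 = 54
σ = (3, 1, 2): (-2) + (-3) + 21 = 16
σ = (3, 2, 1): (-2) + 9 + 15 = 22
Optimal value attained by: σ = (1, 3, 2).
Answer: det⊕(M) = 62; verdict: NONSINGULAR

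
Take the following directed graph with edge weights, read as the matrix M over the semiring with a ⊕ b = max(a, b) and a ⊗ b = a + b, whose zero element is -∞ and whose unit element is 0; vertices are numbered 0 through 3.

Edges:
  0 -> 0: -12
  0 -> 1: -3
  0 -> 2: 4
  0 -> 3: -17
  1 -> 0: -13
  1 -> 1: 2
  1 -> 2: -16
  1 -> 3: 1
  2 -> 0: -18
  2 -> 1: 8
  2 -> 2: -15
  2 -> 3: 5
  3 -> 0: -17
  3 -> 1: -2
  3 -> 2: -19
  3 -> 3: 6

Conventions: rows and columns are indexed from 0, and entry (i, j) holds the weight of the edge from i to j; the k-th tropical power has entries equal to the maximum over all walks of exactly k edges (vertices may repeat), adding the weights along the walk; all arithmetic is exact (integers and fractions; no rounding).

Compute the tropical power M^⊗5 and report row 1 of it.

M^⊗2:
  [-14, 12, -8, 9]
  [-11, 4, -9, 7]
  [-5, 10, -8, 11]
  [-11, 4, -13, 12]
M^⊗3:
  [-1, 14, -4, 15]
  [-9, 6, -7, 13]
  [-3, 12, -1, 17]
  [-5, 10, -7, 18]
M^⊗4:
  [1, 16, 3, 21]
  [-4, 11, -5, 19]
  [0, 15, 1, 23]
  [1, 16, -1, 24]
M^⊗5:
  [4, 19, 5, 27]
  [2, 17, 0, 25]
  [6, 21, 4, 29]
  [7, 22, 5, 30]
Answer: row 1 of M^⊗5 = [2, 17, 0, 25]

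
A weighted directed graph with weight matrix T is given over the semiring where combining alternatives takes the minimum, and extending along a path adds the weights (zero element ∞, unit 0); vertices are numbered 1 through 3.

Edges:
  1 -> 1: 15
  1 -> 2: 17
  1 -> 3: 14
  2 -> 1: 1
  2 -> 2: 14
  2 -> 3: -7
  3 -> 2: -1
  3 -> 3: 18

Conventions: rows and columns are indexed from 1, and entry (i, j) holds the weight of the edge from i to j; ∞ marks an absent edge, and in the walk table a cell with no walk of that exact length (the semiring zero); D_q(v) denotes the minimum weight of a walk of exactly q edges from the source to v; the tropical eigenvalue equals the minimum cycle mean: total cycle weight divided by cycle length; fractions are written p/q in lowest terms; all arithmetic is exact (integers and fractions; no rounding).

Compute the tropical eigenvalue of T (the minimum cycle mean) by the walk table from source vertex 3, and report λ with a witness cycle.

q=0: [∞, ∞, 0]
q=1: [∞, -1, 18]
q=2: [0, 13, -8]
q=3: [14, -9, 6]
Optimal cycle mean attained by: cycle 2->3->2, total (-7) + (-1), length 2.
Answer: λ = -4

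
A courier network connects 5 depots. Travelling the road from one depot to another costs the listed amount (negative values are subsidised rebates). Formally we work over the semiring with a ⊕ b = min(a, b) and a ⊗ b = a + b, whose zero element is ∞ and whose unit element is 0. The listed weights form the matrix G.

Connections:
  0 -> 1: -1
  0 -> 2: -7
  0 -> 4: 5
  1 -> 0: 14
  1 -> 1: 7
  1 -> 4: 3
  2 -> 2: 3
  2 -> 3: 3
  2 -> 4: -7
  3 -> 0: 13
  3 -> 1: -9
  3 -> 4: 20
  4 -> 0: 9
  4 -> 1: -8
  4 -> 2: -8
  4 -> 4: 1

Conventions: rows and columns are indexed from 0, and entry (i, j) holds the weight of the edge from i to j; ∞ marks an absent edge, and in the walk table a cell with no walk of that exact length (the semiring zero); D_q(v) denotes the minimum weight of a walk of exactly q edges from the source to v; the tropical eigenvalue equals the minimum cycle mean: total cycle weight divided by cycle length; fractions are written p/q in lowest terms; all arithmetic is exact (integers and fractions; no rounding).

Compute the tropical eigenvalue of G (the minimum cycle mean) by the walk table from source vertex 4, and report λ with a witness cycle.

q=0: [∞, ∞, ∞, ∞, 0]
q=1: [9, -8, -8, ∞, 1]
q=2: [6, -7, -7, -5, -15]
q=3: [-6, -23, -23, -4, -14]
q=4: [-9, -22, -22, -20, -30]
q=5: [-21, -38, -38, -19, -29]
Optimal cycle mean attained by: cycle 2->4->2, total (-7) + (-8), length 2.
Answer: λ = -15/2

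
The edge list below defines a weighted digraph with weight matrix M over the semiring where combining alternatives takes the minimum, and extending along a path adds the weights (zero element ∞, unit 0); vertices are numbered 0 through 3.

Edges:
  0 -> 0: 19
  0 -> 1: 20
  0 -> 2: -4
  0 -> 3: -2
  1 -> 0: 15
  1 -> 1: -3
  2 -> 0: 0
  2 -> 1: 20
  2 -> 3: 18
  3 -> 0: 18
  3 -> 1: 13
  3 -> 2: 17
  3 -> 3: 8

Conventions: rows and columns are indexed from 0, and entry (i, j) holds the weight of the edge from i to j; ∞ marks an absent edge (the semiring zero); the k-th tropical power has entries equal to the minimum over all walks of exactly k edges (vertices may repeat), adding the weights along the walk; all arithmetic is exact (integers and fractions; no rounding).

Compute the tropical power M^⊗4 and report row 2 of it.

M^⊗2:
  [-4, 11, 15, 6]
  [12, -6, 11, 13]
  [19, 17, -4, -2]
  [17, 10, 14, 16]
M^⊗3:
  [15, 8, -8, -6]
  [9, -9, 8, 10]
  [-4, 11, 15, 6]
  [14, 7, 13, 15]
M^⊗4:
  [-8, 5, 11, 2]
  [6, -12, 5, 7]
  [15, 8, -8, -6]
  [13, 4, 10, 12]
Answer: row 2 of M^⊗4 = [15, 8, -8, -6]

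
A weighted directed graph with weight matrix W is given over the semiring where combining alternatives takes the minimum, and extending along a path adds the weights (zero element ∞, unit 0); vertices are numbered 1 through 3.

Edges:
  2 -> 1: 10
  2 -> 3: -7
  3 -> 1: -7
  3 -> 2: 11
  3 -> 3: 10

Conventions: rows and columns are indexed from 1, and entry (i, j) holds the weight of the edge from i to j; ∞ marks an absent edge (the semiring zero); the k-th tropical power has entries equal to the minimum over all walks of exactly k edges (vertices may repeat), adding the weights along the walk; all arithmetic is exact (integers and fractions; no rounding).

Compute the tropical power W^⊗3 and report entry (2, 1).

W^⊗2:
  [∞, ∞, ∞]
  [-14, 4, 3]
  [3, 21, 4]
W^⊗3:
  [∞, ∞, ∞]
  [-4, 14, -3]
  [-3, 15, 14]
Key observation: the optimum is the walk 2->3->3->1, with weight (-7) + 10 + (-7) = -4.
Optimal value attained by: walk 2->3->3->1.
Answer: (W^⊗3)[2][1] = -4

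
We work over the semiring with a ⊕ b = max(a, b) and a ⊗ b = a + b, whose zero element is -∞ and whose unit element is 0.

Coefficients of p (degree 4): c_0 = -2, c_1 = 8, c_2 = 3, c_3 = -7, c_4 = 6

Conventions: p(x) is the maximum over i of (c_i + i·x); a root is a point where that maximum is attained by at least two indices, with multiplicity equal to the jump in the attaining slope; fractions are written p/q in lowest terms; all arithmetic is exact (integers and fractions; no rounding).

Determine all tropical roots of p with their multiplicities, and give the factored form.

hull edge (i=0, c=-2) to (i=1, c=8): slope 10, span 1
hull edge (i=1, c=8) to (i=4, c=6): slope -2/3, span 3
Factored form: p(x) = 6 ⊗ (x ⊕ (-10)) ⊗ (x ⊕ 2/3) ⊗ (x ⊕ 2/3) ⊗ (x ⊕ 2/3)
Answer: roots = -10 (mult 1), 2/3 (mult 3)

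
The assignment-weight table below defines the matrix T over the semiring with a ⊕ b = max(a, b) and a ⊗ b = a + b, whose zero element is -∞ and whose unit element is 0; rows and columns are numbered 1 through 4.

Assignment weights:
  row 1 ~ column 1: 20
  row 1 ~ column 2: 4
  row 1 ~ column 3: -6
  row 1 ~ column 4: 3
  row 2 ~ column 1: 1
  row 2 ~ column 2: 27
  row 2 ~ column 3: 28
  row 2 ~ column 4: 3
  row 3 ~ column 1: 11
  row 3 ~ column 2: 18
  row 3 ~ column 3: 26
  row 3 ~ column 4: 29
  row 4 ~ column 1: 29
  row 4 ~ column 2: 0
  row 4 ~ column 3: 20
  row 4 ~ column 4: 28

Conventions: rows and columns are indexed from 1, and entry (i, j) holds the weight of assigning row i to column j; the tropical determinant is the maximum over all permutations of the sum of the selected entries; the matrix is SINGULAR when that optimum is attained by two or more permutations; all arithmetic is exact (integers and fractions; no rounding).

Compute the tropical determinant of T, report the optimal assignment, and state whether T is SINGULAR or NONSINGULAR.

σ = (1, 2, 3, 4): 20 + 27 + 26 + 28 = 101
σ = (1, 2, 4, 3): 20 + 27 + 29 + 20 = 96
σ = (1, 3, 2, 4): 20 + 28 + 18 + 28 = 94
σ = (1, 3, 4, 2): 20 + 28 + 29 + 0 = 77
σ = (1, 4, 2, 3): 20 + 3 + 18 + 20 = 61
σ = (1, 4, 3, 2): 20 + 3 + 26 + 0 = 49
σ = (2, 1, 3, 4): 4 + 1 + 26 + 28 = 59
σ = (2, 1, 4, 3): 4 + 1 + 29 + 20 = 54
σ = (2, 3, 1, 4): 4 + 28 + 11 + 28 = 71
σ = (2, 3, 4, 1): 4 + 28 + 29 + 29 = 90
σ = (2, 4, 1, 3): 4 + 3 + 11 + 20 = 38
σ = (2, 4, 3, 1): 4 + 3 + 26 + 29 = 62
σ = (3, 1, 2, 4): (-6) + 1 + 18 + 28 = 41
σ = (3, 1, 4, 2): (-6) + 1 + 29 + 0 = 24
σ = (3, 2, 1, 4): (-6) + 27 + 11 + 28 = 60
σ = (3, 2, 4, 1): (-6) + 27 + 29 + 29 = 79
σ = (3, 4, 1, 2): (-6) + 3 + 11 + 0 = 8
σ = (3, 4, 2, 1): (-6) + 3 + 18 + 29 = 44
σ = (4, 1, 2, 3): 3 + 1 + 18 + 20 = 42
σ = (4, 1, 3, 2): 3 + 1 + 26 + 0 = 30
σ = (4, 2, 1, 3): 3 + 27 + 11 + 20 = 61
σ = (4, 2, 3, 1): 3 + 27 + 26 + 29 = 85
σ = (4, 3, 1, 2): 3 + 28 + 11 + 0 = 42
σ = (4, 3, 2, 1): 3 + 28 + 18 + 29 = 78
Optimal value attained by: σ = (1, 2, 3, 4).
Answer: det⊕(T) = 101; verdict: NONSINGULAR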